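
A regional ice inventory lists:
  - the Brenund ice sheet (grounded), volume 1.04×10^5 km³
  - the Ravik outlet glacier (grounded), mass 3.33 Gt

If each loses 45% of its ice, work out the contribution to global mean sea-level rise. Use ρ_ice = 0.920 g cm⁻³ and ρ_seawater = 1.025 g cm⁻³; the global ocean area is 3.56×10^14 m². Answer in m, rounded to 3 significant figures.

≈ 0.118 m

Brenund: 0.45 × 1.04×10^5 km³ × (920/1025) = 4.201×10^4 km³ of water.
Ravik: 0.45 × 3.33 Gt = 1.499×10^12 kg; dividing by ρ_w = 1.025 g cm⁻³ = 1025 kg m⁻³ gives 1.462×10^9 m³ of water.
Total added water ≈ 4.201×10^13 m³ over 3.56×10^14 m² → Δh = 0.118 m.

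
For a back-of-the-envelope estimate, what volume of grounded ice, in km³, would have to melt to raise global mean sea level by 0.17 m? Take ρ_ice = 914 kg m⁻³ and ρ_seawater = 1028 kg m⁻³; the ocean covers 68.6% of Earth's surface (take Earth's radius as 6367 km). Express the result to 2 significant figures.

≈ 6.7×10^4 km³

Required water volume = Δh × A = 0.17 m × 3.49×10^14 m² = 5.941×10^13 m³ = 5.941×10^4 km³.
Ice volume = water volume × ρ_w/ρ_ice = 5.941×10^4 × 1028/914 = 6.7×10^4 km³.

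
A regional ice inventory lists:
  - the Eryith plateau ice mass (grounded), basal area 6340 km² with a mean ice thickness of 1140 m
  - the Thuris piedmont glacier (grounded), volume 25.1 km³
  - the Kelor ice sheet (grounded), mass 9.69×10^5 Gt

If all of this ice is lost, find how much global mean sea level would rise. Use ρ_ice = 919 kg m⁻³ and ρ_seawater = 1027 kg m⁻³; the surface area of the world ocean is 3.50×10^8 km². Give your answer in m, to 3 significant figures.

Eryith: ice volume = 6340 km² × 1140 m = 7228 km³; 7228 × (919/1027) = 6468 km³ of water.
Thuris: 25.1 km³ × (919/1027) = 22.46 km³ of water.
Kelor: 9.69×10^5 Gt = 9.690×10^17 kg; dividing by ρ_w = 1027 kg m⁻³ gives 9.435×10^14 m³ of water.
Total added water ≈ 9.500×10^14 m³ over 3.50×10^14 m² → Δh = 2.71 m.

≈ 2.71 m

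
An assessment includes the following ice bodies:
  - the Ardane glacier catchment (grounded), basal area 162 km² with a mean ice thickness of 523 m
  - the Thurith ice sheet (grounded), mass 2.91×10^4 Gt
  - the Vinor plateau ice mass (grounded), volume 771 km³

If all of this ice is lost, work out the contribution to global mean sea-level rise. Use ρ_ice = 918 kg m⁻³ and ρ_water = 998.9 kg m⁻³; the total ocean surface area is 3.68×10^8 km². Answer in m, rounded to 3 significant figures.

≈ 0.0813 m

Ardane: ice volume = 162 km² × 523 m = 84.73 km³; 84.73 × (918/998.9) = 77.86 km³ of water.
Thurith: 2.91×10^4 Gt = 2.910×10^16 kg; dividing by ρ_w = 998.9 kg m⁻³ gives 2.913×10^13 m³ of water.
Vinor: 771 km³ × (918/998.9) = 708.6 km³ of water.
Total added water ≈ 2.992×10^13 m³ over 3.68×10^14 m² → Δh = 0.0813 m.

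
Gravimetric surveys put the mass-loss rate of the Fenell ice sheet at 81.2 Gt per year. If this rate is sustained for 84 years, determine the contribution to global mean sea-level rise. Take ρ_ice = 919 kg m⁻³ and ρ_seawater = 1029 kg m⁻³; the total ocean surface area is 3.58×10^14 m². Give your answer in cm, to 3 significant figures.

≈ 1.85 cm

Total mass lost = 81.2 Gt/yr × 84 yr = 6821 Gt = 6.821×10^15 kg.
ρ_w = 1029 kg m⁻³, so water volume = 6.821×10^15 / 1029 = 6.629×10^12 m³.
Δh = 6.629×10^12 / 3.58×10^14 = 0.0185 m = 1.85 cm.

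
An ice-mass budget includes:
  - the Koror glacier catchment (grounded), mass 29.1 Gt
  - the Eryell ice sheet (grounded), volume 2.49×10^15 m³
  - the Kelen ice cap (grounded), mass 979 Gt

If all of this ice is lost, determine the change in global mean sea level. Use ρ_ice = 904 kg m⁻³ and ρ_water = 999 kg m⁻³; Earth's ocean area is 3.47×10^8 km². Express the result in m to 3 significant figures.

Koror: 29.1 Gt = 2.910×10^13 kg; dividing by ρ_w = 999 kg m⁻³ gives 2.913×10^10 m³ of water.
Eryell: 2.49×10^15 m³ × (904/999) = 2.253×10^15 m³ of water.
Kelen: 979 Gt = 9.790×10^14 kg; dividing by ρ_w = 999 kg m⁻³ gives 9.800×10^11 m³ of water.
Total added water ≈ 2.254×10^15 m³ over 3.47×10^14 m² → Δh = 6.50 m.

≈ 6.50 m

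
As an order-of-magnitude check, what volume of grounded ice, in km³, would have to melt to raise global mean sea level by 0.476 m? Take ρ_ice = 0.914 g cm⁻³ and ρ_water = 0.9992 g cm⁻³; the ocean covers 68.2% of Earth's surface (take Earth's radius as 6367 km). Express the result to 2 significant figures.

≈ 1.8×10^5 km³

Required water volume = Δh × A = 0.476 m × 3.47×10^14 m² = 1.654×10^14 m³ = 1.654×10^5 km³.
Ice volume = water volume × ρ_w/ρ_ice = 1.654×10^5 × 999.2/914 = 1.8×10^5 km³.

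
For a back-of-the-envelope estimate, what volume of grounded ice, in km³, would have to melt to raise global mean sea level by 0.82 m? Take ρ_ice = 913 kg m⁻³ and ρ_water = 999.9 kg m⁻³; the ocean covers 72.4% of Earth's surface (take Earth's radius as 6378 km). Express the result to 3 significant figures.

≈ 3.32×10^5 km³

Required water volume = Δh × A = 0.82 m × 3.70×10^14 m² = 3.035×10^14 m³ = 3.035×10^5 km³.
Ice volume = water volume × ρ_w/ρ_ice = 3.035×10^5 × 999.9/913 = 3.32×10^5 km³.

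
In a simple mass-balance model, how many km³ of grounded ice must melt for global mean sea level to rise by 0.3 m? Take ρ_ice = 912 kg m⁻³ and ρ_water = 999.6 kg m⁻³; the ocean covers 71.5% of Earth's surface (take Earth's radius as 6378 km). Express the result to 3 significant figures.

Required water volume = Δh × A = 0.3 m × 3.65×10^14 m² = 1.096×10^14 m³ = 1.096×10^5 km³.
Ice volume = water volume × ρ_w/ρ_ice = 1.096×10^5 × 999.6/912 = 1.20×10^5 km³.

≈ 1.20×10^5 km³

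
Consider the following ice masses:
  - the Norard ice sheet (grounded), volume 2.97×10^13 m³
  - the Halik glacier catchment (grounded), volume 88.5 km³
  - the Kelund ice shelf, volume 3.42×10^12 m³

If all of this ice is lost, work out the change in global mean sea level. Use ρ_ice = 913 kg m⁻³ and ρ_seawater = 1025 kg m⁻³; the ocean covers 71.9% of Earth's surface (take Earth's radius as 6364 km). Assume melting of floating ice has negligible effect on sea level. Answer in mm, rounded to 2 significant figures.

Norard: 2.97×10^13 m³ × (913/1025) = 2.645×10^13 m³ of water.
Halik: 88.5 km³ × (913/1025) = 78.83 km³ of water.
The Kelund ice shelf is floating and already displaces its own weight of water, so its melt adds essentially nothing to sea level.
Total added water ≈ 2.653×10^13 m³ over 3.66×10^14 m² → Δh = 0.0725 m = 73 mm.

≈ 73 mm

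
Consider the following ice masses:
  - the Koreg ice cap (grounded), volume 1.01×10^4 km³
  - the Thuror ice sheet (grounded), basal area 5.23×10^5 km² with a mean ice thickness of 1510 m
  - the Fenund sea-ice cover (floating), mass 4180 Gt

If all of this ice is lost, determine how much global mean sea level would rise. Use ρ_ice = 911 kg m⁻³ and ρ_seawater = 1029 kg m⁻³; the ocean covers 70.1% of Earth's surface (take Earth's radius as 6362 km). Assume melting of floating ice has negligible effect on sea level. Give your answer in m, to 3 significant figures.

Koreg: 1.01×10^4 km³ × (911/1029) = 8942 km³ of water.
Thuror: ice volume = 5.23×10^5 km² × 1510 m = 7.897×10^5 km³; 7.897×10^5 × (911/1029) = 6.992×10^5 km³ of water.
The Fenund sea-ice cover is floating and already displaces its own weight of water, so its melt adds essentially nothing to sea level.
Total added water ≈ 7.081×10^14 m³ over 3.57×10^14 m² → Δh = 1.99 m.

≈ 1.99 m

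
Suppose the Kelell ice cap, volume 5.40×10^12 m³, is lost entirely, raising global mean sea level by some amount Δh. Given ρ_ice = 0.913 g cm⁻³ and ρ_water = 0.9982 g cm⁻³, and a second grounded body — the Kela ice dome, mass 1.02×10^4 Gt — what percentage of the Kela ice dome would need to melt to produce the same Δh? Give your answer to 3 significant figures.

Equal sea-level rise means equal mass of meltwater, i.e. equal mass of ice lost.
Ice mass of Kelell: 4.930×10^15 kg; ice mass of Kela: 1.020×10^16 kg.
Fraction required = 4.930×10^15 / 1.020×10^16 = 0.483 → 48.3 %.

≈ 48.3 %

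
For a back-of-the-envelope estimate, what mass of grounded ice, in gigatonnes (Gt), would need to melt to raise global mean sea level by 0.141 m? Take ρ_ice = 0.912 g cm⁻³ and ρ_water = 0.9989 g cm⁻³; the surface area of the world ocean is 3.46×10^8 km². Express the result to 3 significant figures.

Required water volume = Δh × A = 0.141 m × 3.46×10^14 m² = 4.879×10^13 m³.
ρ_w = 0.9989 g cm⁻³ = 998.9 kg m⁻³, so the mass of water = 4.879×10^13 m³ × 998.9 kg m⁻³ = 4.873×10^16 kg = 4.87×10^4 Gt (and the same mass of ice, by conservation).

≈ 4.87×10^4 Gt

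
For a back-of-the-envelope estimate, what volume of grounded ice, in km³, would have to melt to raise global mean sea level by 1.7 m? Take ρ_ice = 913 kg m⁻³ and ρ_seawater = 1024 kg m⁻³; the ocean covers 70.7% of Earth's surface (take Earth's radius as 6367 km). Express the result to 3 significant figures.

≈ 6.87×10^5 km³

Required water volume = Δh × A = 1.7 m × 3.60×10^14 m² = 6.123×10^14 m³ = 6.123×10^5 km³.
Ice volume = water volume × ρ_w/ρ_ice = 6.123×10^5 × 1024/913 = 6.87×10^5 km³.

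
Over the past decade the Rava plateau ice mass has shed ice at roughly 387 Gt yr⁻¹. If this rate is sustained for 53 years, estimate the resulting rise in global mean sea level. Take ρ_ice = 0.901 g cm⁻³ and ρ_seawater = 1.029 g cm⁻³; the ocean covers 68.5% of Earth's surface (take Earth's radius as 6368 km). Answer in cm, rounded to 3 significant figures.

≈ 5.71 cm

Total mass lost = 387 Gt/yr × 53 yr = 2.051×10^4 Gt = 2.051×10^16 kg.
ρ_w = 1.029 g cm⁻³ = 1029 kg m⁻³, so water volume = 2.051×10^16 / 1029 = 1.993×10^13 m³.
Δh = 1.993×10^13 / 3.49×10^14 = 0.0571 m = 5.71 cm.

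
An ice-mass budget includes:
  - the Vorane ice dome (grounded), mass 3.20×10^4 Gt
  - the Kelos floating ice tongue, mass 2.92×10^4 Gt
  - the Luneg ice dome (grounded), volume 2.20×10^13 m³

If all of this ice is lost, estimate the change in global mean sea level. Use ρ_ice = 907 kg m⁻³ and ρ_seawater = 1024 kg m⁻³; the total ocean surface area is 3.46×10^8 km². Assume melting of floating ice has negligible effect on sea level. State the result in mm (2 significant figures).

Vorane: 3.20×10^4 Gt = 3.200×10^16 kg; dividing by ρ_w = 1024 kg m⁻³ gives 3.125×10^13 m³ of water.
The Kelos floating ice tongue is floating and already displaces its own weight of water, so its melt adds essentially nothing to sea level.
Luneg: 2.20×10^13 m³ × (907/1024) = 1.949×10^13 m³ of water.
Total added water ≈ 5.074×10^13 m³ over 3.46×10^14 m² → Δh = 0.147 m = 150 mm.

≈ 150 mm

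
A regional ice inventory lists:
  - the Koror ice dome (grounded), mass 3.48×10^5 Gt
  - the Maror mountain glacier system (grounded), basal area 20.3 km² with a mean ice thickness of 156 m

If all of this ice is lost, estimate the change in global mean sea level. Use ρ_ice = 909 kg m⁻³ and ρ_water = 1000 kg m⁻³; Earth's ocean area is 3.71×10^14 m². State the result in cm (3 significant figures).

≈ 93.8 cm

Koror: 3.48×10^5 Gt = 3.480×10^17 kg; dividing by ρ_w = 1000 kg m⁻³ gives 3.480×10^14 m³ of water.
Maror: ice volume = 20.3 km² × 156 m = 3.167 km³; 3.167 × (909/1000) = 2.879 km³ of water.
Total added water ≈ 3.480×10^14 m³ over 3.71×10^14 m² → Δh = 0.938 m = 93.8 cm.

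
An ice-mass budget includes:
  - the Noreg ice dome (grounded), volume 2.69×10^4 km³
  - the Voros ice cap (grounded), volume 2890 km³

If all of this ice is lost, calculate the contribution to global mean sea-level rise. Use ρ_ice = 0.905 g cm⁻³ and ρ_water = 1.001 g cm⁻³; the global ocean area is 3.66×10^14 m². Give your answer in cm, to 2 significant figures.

≈ 7.4 cm

Noreg: 2.69×10^4 km³ × (905/1001) = 2.432×10^4 km³ of water.
Voros: 2890 km³ × (905/1001) = 2613 km³ of water.
Total added water ≈ 2.693×10^13 m³ over 3.66×10^14 m² → Δh = 0.0736 m = 7.4 cm.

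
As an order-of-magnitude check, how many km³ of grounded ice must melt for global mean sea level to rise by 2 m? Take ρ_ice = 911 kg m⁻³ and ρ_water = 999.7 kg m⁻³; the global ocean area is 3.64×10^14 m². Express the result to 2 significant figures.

Required water volume = Δh × A = 2 m × 3.64×10^14 m² = 7.280×10^14 m³ = 7.280×10^5 km³.
Ice volume = water volume × ρ_w/ρ_ice = 7.280×10^5 × 999.7/911 = 8.0×10^5 km³.

≈ 8.0×10^5 km³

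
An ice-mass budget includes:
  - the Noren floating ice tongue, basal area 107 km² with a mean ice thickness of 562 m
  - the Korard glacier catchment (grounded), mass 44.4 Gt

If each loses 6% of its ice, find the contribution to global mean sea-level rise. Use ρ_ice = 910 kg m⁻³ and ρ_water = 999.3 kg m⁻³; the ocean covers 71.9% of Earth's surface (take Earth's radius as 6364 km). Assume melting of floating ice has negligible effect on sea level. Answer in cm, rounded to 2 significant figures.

The Noren floating ice tongue is floating and already displaces its own weight of water, so its melt adds essentially nothing to sea level.
Korard: 0.06 × 44.4 Gt = 2.664×10^12 kg; dividing by ρ_w = 999.3 kg m⁻³ gives 2.666×10^9 m³ of water.
Total added water ≈ 2.666×10^9 m³ over 3.66×10^14 m² → Δh = 7.29×10^-6 m = 7.3×10^-4 cm.

≈ 7.3×10^-4 cm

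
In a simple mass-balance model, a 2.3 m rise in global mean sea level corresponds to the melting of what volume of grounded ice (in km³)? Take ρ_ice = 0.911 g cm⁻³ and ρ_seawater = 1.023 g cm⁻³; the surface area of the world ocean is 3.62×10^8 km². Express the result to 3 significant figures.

Required water volume = Δh × A = 2.3 m × 3.62×10^14 m² = 8.326×10^14 m³ = 8.326×10^5 km³.
Ice volume = water volume × ρ_w/ρ_ice = 8.326×10^5 × 1023/911 = 9.35×10^5 km³.

≈ 9.35×10^5 km³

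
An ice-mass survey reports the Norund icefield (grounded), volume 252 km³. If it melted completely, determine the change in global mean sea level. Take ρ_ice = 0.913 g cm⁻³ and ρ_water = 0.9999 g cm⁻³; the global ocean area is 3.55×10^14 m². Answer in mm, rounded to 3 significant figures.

Norund: 252 km³ × (913/999.9) = 230.1 km³ of water.
Spread over 3.55×10^14 m² of ocean, Δh = 2.301×10^11 / 3.55×10^14 = 6.48×10^-4 m = 0.648 mm.

≈ 0.648 mm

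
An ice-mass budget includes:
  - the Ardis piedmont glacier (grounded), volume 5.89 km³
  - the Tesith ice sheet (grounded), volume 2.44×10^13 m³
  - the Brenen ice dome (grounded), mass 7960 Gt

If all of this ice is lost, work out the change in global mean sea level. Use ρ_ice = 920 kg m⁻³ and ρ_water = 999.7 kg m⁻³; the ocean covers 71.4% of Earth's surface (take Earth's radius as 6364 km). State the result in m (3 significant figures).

≈ 0.0837 m

Ardis: 5.89 km³ × (920/999.7) = 5.420 km³ of water.
Tesith: 2.44×10^13 m³ × (920/999.7) = 2.245×10^13 m³ of water.
Brenen: 7960 Gt = 7.960×10^15 kg; dividing by ρ_w = 999.7 kg m⁻³ gives 7.962×10^12 m³ of water.
Total added water ≈ 3.042×10^13 m³ over 3.63×10^14 m² → Δh = 0.0837 m.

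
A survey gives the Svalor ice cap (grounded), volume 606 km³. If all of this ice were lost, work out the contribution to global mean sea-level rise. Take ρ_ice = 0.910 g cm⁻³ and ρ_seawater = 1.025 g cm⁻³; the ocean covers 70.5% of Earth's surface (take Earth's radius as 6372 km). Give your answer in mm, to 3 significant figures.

≈ 1.50 mm

Svalor: 606 km³ × (910/1025) = 538.0 km³ of water.
Spread over 3.60×10^14 m² of ocean, Δh = 5.380×10^11 / 3.60×10^14 = 1.50×10^-3 m = 1.50 mm.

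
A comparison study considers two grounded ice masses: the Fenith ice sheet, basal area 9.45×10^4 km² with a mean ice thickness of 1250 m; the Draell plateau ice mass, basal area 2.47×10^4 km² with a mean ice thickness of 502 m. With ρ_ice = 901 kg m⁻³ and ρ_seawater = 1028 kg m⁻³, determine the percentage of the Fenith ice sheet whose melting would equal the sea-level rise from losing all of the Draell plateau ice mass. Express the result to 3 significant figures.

≈ 10.5 %

Equal sea-level rise means equal mass of meltwater, i.e. equal mass of ice lost.
Ice mass of Draell: 1.117×10^16 kg; ice mass of Fenith: 1.064×10^17 kg.
Fraction required = 1.117×10^16 / 1.064×10^17 = 0.105 → 10.5 %.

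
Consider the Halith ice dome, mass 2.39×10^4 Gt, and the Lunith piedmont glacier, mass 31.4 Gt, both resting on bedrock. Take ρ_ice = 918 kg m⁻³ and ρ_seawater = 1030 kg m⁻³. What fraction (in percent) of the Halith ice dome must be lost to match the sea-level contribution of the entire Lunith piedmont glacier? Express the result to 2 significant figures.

Equal sea-level rise means equal mass of meltwater, i.e. equal mass of ice lost.
Ice mass of Lunith: 3.140×10^13 kg; ice mass of Halith: 2.390×10^16 kg.
Fraction required = 3.140×10^13 / 2.390×10^16 = 1.31×10^-3 → 0.13 %.

≈ 0.13 %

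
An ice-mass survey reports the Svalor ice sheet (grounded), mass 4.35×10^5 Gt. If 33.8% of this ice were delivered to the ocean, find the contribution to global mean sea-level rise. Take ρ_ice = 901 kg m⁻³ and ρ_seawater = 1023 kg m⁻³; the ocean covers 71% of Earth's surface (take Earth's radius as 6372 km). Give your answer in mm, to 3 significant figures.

≈ 397 mm

Svalor: 0.338 × 4.35×10^5 Gt = 1.470×10^17 kg; dividing by ρ_w = 1023 kg m⁻³ gives 1.437×10^14 m³ of water.
Spread over 3.62×10^14 m² of ocean, Δh = 1.437×10^14 / 3.62×10^14 = 0.397 m = 397 mm.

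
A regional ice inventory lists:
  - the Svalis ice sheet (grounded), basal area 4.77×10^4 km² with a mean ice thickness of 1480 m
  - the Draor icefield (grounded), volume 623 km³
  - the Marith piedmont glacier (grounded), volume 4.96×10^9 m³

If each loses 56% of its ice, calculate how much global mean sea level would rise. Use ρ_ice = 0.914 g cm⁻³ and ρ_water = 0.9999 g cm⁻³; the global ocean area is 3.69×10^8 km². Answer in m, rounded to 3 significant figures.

≈ 0.0988 m

Svalis: ice volume = 4.77×10^4 km² × 1480 m = 7.060×10^4 km³; 0.56 × 7.060×10^4 × (914/999.9) = 3.614×10^4 km³ of water.
Draor: 0.56 × 623 km³ × (914/999.9) = 318.9 km³ of water.
Marith: 0.56 × 4.96×10^9 m³ × (914/999.9) = 2.539×10^9 m³ of water.
Total added water ≈ 3.646×10^13 m³ over 3.69×10^14 m² → Δh = 0.0988 m.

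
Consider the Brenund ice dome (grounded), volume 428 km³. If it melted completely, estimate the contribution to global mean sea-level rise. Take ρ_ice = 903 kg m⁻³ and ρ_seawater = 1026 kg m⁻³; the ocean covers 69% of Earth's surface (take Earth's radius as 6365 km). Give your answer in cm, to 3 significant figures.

Brenund: 428 km³ × (903/1026) = 376.7 km³ of water.
Spread over 3.51×10^14 m² of ocean, Δh = 3.767×10^11 / 3.51×10^14 = 1.07×10^-3 m = 0.107 cm.

≈ 0.107 cm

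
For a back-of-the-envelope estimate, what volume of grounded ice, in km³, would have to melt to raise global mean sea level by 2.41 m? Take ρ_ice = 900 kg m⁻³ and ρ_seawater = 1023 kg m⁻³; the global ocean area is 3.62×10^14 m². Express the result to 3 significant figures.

Required water volume = Δh × A = 2.41 m × 3.62×10^14 m² = 8.724×10^14 m³ = 8.724×10^5 km³.
Ice volume = water volume × ρ_w/ρ_ice = 8.724×10^5 × 1023/900 = 9.92×10^5 km³.

≈ 9.92×10^5 km³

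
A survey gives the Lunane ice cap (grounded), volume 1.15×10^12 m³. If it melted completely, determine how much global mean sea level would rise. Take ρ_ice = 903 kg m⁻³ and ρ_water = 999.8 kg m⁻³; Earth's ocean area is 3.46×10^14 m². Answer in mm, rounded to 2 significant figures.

Lunane: 1.15×10^12 m³ × (903/999.8) = 1.039×10^12 m³ of water.
Spread over 3.46×10^14 m² of ocean, Δh = 1.039×10^12 / 3.46×10^14 = 3.00×10^-3 m = 3.0 mm.

≈ 3.0 mm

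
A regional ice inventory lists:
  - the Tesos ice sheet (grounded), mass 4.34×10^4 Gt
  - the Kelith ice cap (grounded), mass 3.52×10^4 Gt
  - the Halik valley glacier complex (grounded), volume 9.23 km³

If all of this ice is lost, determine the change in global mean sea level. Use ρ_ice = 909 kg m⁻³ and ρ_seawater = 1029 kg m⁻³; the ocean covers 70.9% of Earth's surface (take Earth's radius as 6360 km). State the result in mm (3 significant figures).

Tesos: 4.34×10^4 Gt = 4.340×10^16 kg; dividing by ρ_w = 1029 kg m⁻³ gives 4.218×10^13 m³ of water.
Kelith: 3.52×10^4 Gt = 3.520×10^16 kg; dividing by ρ_w = 1029 kg m⁻³ gives 3.421×10^13 m³ of water.
Halik: 9.23 km³ × (909/1029) = 8.154 km³ of water.
Total added water ≈ 7.639×10^13 m³ over 3.60×10^14 m² → Δh = 0.212 m = 212 mm.

≈ 212 mm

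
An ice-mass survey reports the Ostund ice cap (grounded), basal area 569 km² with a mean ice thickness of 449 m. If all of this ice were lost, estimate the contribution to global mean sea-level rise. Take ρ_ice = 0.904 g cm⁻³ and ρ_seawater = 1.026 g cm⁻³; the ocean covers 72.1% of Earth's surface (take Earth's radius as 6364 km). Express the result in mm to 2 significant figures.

Ostund: ice volume = 569 km² × 449 m = 255.5 km³; 255.5 × (904/1026) = 225.1 km³ of water.
Spread over 3.67×10^14 m² of ocean, Δh = 2.251×10^11 / 3.67×10^14 = 6.13×10^-4 m = 0.61 mm.

≈ 0.61 mm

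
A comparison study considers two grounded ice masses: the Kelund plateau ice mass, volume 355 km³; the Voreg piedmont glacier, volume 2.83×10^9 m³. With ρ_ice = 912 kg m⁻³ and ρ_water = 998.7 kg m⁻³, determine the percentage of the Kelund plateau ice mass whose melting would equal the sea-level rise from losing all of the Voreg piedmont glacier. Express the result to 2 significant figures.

Equal sea-level rise means equal mass of meltwater, i.e. equal mass of ice lost.
Ice mass of Voreg: 2.581×10^12 kg; ice mass of Kelund: 3.238×10^14 kg.
Fraction required = 2.581×10^12 / 3.238×10^14 = 7.97×10^-3 → 0.80 %.

≈ 0.80 %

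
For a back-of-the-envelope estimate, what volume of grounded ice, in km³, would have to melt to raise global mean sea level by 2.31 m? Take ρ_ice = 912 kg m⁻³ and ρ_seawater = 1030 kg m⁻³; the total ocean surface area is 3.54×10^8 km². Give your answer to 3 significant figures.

≈ 9.24×10^5 km³

Required water volume = Δh × A = 2.31 m × 3.54×10^14 m² = 8.177×10^14 m³ = 8.177×10^5 km³.
Ice volume = water volume × ρ_w/ρ_ice = 8.177×10^5 × 1030/912 = 9.24×10^5 km³.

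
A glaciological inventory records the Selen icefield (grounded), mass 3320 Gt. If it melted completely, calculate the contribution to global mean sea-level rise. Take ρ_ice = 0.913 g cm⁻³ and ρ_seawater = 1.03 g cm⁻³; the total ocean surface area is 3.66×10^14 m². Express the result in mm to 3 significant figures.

Selen: 3320 Gt = 3.320×10^15 kg; dividing by ρ_w = 1.03 g cm⁻³ = 1030 kg m⁻³ gives 3.223×10^12 m³ of water.
Spread over 3.66×10^14 m² of ocean, Δh = 3.223×10^12 / 3.66×10^14 = 8.81×10^-3 m = 8.81 mm.

≈ 8.81 mm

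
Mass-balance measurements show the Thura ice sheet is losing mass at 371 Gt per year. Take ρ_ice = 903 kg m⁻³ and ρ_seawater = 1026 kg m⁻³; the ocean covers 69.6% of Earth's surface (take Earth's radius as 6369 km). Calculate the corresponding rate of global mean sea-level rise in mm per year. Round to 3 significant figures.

ρ_w = 1026 kg m⁻³. Annual water volume added = 371 Gt / ρ_w = 3.710×10^14 kg / 1026 kg m⁻³ = 3.616×10^11 m³.
Δh per year = 3.616×10^11 / 3.55×10^14 = 1.02×10^-3 m = 1.02 mm.

≈ 1.02 mm/yr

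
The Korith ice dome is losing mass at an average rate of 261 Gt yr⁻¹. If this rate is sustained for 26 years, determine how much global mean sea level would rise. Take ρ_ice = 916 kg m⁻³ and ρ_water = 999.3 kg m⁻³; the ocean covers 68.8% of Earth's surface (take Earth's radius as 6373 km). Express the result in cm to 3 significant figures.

Total mass lost = 261 Gt/yr × 26 yr = 6786 Gt = 6.786×10^15 kg.
ρ_w = 999.3 kg m⁻³, so water volume = 6.786×10^15 / 999.3 = 6.791×10^12 m³.
Δh = 6.791×10^12 / 3.51×10^14 = 0.0193 m = 1.93 cm.

≈ 1.93 cm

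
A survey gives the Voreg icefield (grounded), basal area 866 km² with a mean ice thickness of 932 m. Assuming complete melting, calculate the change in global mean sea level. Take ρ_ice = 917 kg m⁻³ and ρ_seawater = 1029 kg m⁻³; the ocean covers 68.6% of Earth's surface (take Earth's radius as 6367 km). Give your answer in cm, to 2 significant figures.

≈ 0.21 cm

Voreg: ice volume = 866 km² × 932 m = 807.1 km³; 807.1 × (917/1029) = 719.3 km³ of water.
Spread over 3.49×10^14 m² of ocean, Δh = 7.193×10^11 / 3.49×10^14 = 2.06×10^-3 m = 0.21 cm.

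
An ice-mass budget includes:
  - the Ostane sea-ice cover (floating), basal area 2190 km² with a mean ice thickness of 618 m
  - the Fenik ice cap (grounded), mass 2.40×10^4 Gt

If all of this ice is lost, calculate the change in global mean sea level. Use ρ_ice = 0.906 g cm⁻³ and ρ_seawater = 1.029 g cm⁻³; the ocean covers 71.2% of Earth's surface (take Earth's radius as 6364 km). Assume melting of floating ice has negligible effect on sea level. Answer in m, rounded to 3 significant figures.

The Ostane sea-ice cover is floating and already displaces its own weight of water, so its melt adds essentially nothing to sea level.
Fenik: 2.40×10^4 Gt = 2.400×10^16 kg; dividing by ρ_w = 1.029 g cm⁻³ = 1029 kg m⁻³ gives 2.332×10^13 m³ of water.
Total added water ≈ 2.332×10^13 m³ over 3.62×10^14 m² → Δh = 0.0644 m.

≈ 0.0644 m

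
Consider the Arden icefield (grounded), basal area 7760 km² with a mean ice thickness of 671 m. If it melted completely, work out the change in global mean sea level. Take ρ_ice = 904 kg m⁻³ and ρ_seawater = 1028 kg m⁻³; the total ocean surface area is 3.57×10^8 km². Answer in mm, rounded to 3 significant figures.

Arden: ice volume = 7760 km² × 671 m = 5207 km³; 5207 × (904/1028) = 4579 km³ of water.
Spread over 3.57×10^14 m² of ocean, Δh = 4.579×10^12 / 3.57×10^14 = 0.0128 m = 12.8 mm.

≈ 12.8 mm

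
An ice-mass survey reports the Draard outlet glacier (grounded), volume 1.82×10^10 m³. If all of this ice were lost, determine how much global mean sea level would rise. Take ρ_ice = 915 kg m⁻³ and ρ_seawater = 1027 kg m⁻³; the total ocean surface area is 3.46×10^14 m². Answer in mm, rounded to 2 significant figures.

≈ 0.047 mm

Draard: 1.82×10^10 m³ × (915/1027) = 1.622×10^10 m³ of water.
Spread over 3.46×10^14 m² of ocean, Δh = 1.622×10^10 / 3.46×10^14 = 4.69×10^-5 m = 0.047 mm.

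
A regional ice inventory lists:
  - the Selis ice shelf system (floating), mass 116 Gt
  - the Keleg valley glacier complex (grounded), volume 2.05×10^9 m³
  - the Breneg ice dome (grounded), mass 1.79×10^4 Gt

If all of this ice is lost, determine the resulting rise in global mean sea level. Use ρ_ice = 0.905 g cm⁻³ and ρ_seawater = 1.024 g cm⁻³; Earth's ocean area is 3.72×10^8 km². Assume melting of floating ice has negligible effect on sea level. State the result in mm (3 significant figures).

The Selis ice shelf system is floating and already displaces its own weight of water, so its melt adds essentially nothing to sea level.
Keleg: 2.05×10^9 m³ × (905/1024) = 1.812×10^9 m³ of water.
Breneg: 1.79×10^4 Gt = 1.790×10^16 kg; dividing by ρ_w = 1.024 g cm⁻³ = 1024 kg m⁻³ gives 1.748×10^13 m³ of water.
Total added water ≈ 1.748×10^13 m³ over 3.72×10^14 m² → Δh = 0.0470 m = 47.0 mm.

≈ 47.0 mm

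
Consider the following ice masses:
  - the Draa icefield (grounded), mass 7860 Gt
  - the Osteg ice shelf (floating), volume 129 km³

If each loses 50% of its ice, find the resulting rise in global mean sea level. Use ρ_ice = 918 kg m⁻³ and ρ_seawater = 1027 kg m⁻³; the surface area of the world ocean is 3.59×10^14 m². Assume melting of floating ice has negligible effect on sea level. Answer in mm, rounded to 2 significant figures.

Draa: 0.5 × 7860 Gt = 3.930×10^15 kg; dividing by ρ_w = 1027 kg m⁻³ gives 3.827×10^12 m³ of water.
The Osteg ice shelf is floating and already displaces its own weight of water, so its melt adds essentially nothing to sea level.
Total added water ≈ 3.827×10^12 m³ over 3.59×10^14 m² → Δh = 0.0107 m = 11 mm.

≈ 11 mm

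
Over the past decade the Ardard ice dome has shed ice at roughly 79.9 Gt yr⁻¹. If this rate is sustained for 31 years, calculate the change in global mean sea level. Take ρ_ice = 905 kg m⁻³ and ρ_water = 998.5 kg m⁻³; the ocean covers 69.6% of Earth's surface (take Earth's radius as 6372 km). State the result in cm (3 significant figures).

Total mass lost = 79.9 Gt/yr × 31 yr = 2477 Gt = 2.477×10^15 kg.
ρ_w = 998.5 kg m⁻³, so water volume = 2.477×10^15 / 998.5 = 2.481×10^12 m³.
Δh = 2.481×10^12 / 3.55×10^14 = 6.99×10^-3 m = 0.699 cm.

≈ 0.699 cm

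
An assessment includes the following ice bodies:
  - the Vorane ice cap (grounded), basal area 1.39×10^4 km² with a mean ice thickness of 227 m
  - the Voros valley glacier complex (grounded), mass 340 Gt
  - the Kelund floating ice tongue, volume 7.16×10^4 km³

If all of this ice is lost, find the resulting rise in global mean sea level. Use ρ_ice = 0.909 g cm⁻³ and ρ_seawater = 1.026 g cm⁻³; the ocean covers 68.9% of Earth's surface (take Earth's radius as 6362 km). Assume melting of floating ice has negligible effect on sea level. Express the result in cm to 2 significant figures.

≈ 0.89 cm

Vorane: ice volume = 1.39×10^4 km² × 227 m = 3155 km³; 3155 × (909/1026) = 2795 km³ of water.
Voros: 340 Gt = 3.400×10^14 kg; dividing by ρ_w = 1.026 g cm⁻³ = 1026 kg m⁻³ gives 3.314×10^11 m³ of water.
The Kelund floating ice tongue is floating and already displaces its own weight of water, so its melt adds essentially nothing to sea level.
Total added water ≈ 3.127×10^12 m³ over 3.50×10^14 m² → Δh = 8.92×10^-3 m = 0.89 cm.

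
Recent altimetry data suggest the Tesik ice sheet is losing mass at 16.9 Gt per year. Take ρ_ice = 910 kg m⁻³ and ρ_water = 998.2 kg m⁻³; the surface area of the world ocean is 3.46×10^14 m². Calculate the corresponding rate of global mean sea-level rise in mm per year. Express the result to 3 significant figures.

≈ 0.0489 mm/yr

ρ_w = 998.2 kg m⁻³. Annual water volume added = 16.9 Gt / ρ_w = 1.690×10^13 kg / 998.2 kg m⁻³ = 1.693×10^10 m³.
Δh per year = 1.693×10^10 / 3.46×10^14 = 4.89×10^-5 m = 0.0489 mm.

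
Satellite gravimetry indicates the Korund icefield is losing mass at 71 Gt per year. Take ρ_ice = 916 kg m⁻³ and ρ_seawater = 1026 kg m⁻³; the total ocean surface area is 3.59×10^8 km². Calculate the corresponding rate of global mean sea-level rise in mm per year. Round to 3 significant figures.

≈ 0.193 mm/yr

ρ_w = 1026 kg m⁻³. Annual water volume added = 71 Gt / ρ_w = 7.100×10^13 kg / 1026 kg m⁻³ = 6.920×10^10 m³.
Δh per year = 6.920×10^10 / 3.59×10^14 = 1.93×10^-4 m = 0.193 mm.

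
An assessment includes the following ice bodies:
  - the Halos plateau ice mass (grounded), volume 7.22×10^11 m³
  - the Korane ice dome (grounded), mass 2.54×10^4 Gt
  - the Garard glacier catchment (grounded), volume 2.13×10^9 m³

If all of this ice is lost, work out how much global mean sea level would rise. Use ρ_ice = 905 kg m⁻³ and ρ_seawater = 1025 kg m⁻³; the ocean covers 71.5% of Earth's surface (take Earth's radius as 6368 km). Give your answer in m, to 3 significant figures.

Halos: 7.22×10^11 m³ × (905/1025) = 6.375×10^11 m³ of water.
Korane: 2.54×10^4 Gt = 2.540×10^16 kg; dividing by ρ_w = 1025 kg m⁻³ gives 2.478×10^13 m³ of water.
Garard: 2.13×10^9 m³ × (905/1025) = 1.881×10^9 m³ of water.
Total added water ≈ 2.542×10^13 m³ over 3.64×10^14 m² → Δh = 0.0698 m.

≈ 0.0698 m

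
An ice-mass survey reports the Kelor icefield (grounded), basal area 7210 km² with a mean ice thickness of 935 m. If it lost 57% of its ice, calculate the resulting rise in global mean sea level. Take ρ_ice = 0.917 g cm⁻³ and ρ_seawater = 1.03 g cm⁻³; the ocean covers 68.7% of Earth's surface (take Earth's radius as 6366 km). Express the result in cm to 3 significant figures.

≈ 0.978 cm

Kelor: ice volume = 7210 km² × 935 m = 6741 km³; 0.57 × 6741 × (917/1030) = 3421 km³ of water.
Spread over 3.50×10^14 m² of ocean, Δh = 3.421×10^12 / 3.50×10^14 = 9.78×10^-3 m = 0.978 cm.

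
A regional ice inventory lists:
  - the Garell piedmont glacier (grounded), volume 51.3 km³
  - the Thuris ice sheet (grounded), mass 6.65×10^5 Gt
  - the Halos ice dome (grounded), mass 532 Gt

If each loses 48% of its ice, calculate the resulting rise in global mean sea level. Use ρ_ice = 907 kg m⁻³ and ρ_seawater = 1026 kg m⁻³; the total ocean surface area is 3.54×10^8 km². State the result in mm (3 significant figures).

Garell: 0.48 × 51.3 km³ × (907/1026) = 21.77 km³ of water.
Thuris: 0.48 × 6.65×10^5 Gt = 3.192×10^17 kg; dividing by ρ_w = 1026 kg m⁻³ gives 3.111×10^14 m³ of water.
Halos: 0.48 × 532 Gt = 2.554×10^14 kg; dividing by ρ_w = 1026 kg m⁻³ gives 2.489×10^11 m³ of water.
Total added water ≈ 3.114×10^14 m³ over 3.54×10^14 m² → Δh = 0.880 m = 880 mm.

≈ 880 mm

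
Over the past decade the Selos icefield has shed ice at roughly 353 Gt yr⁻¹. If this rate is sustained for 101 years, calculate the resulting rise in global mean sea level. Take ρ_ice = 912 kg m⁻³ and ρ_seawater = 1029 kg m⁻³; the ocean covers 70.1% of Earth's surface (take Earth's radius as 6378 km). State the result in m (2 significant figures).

Total mass lost = 353 Gt/yr × 101 yr = 3.565×10^4 Gt = 3.565×10^16 kg.
ρ_w = 1029 kg m⁻³, so water volume = 3.565×10^16 / 1029 = 3.465×10^13 m³.
Δh = 3.465×10^13 / 3.58×10^14 = 0.0967 m.

≈ 0.097 m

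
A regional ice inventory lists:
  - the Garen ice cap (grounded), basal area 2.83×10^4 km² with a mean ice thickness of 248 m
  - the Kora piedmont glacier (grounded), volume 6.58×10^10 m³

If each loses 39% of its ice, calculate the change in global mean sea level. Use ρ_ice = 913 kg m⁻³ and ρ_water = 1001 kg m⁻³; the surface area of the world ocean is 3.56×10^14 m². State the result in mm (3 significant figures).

≈ 7.08 mm

Garen: ice volume = 2.83×10^4 km² × 248 m = 7018 km³; 0.39 × 7018 × (913/1001) = 2497 km³ of water.
Kora: 0.39 × 6.58×10^10 m³ × (913/1001) = 2.341×10^10 m³ of water.
Total added water ≈ 2.520×10^12 m³ over 3.56×10^14 m² → Δh = 7.08×10^-3 m = 7.08 mm.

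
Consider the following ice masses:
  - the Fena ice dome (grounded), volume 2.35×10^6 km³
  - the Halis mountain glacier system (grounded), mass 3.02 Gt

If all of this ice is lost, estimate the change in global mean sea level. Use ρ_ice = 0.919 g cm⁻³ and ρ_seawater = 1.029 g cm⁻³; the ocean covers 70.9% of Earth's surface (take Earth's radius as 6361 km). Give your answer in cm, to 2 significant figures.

≈ 580 cm

Fena: 2.35×10^6 km³ × (919/1029) = 2.099×10^6 km³ of water.
Halis: 3.02 Gt = 3.020×10^12 kg; dividing by ρ_w = 1.029 g cm⁻³ = 1029 kg m⁻³ gives 2.935×10^9 m³ of water.
Total added water ≈ 2.099×10^15 m³ over 3.61×10^14 m² → Δh = 5.82 m = 580 cm.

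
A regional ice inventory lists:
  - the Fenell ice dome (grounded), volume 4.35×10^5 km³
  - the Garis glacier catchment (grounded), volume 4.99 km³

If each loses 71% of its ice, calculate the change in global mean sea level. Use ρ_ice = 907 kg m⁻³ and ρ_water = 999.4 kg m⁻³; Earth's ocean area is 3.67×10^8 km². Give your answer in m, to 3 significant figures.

≈ 0.764 m

Fenell: 0.71 × 4.35×10^5 km³ × (907/999.4) = 2.803×10^5 km³ of water.
Garis: 0.71 × 4.99 km³ × (907/999.4) = 3.215 km³ of water.
Total added water ≈ 2.803×10^14 m³ over 3.67×10^14 m² → Δh = 0.764 m.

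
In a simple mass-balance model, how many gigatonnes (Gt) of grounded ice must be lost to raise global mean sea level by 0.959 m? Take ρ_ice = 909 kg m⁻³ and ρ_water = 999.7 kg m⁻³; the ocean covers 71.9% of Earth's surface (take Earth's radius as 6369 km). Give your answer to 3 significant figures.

≈ 3.51×10^5 Gt

Required water volume = Δh × A = 0.959 m × 3.67×10^14 m² = 3.515×10^14 m³.
ρ_w = 999.7 kg m⁻³, so the mass of water = 3.515×10^14 m³ × 999.7 kg m⁻³ = 3.514×10^17 kg = 3.51×10^5 Gt (and the same mass of ice, by conservation).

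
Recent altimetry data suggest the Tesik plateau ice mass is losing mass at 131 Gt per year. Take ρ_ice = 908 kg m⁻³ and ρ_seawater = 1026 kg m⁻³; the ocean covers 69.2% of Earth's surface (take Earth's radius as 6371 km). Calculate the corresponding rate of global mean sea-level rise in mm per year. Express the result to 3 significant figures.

ρ_w = 1026 kg m⁻³. Annual water volume added = 131 Gt / ρ_w = 1.310×10^14 kg / 1026 kg m⁻³ = 1.277×10^11 m³.
Δh per year = 1.277×10^11 / 3.53×10^14 = 3.62×10^-4 m = 0.362 mm.

≈ 0.362 mm/yr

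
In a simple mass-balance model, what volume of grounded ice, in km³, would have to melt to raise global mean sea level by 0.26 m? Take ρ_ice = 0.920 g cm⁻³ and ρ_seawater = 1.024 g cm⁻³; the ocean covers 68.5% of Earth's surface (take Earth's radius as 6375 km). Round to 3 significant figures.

Required water volume = Δh × A = 0.26 m × 3.50×10^14 m² = 9.096×10^13 m³ = 9.096×10^4 km³.
Ice volume = water volume × ρ_w/ρ_ice = 9.096×10^4 × 1024/920 = 1.01×10^5 km³.

≈ 1.01×10^5 km³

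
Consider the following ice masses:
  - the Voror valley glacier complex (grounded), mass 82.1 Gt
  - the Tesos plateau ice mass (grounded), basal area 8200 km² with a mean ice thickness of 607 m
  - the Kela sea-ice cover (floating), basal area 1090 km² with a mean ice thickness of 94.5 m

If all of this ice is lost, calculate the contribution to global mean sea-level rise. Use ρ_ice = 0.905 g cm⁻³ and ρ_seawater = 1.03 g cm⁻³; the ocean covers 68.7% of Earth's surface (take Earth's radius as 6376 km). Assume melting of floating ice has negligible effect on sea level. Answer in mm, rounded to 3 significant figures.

Voror: 82.1 Gt = 8.210×10^13 kg; dividing by ρ_w = 1.03 g cm⁻³ = 1030 kg m⁻³ gives 7.971×10^10 m³ of water.
Tesos: ice volume = 8200 km² × 607 m = 4977 km³; 4977 × (905/1030) = 4373 km³ of water.
The Kela sea-ice cover is floating and already displaces its own weight of water, so its melt adds essentially nothing to sea level.
Total added water ≈ 4.453×10^12 m³ over 3.51×10^14 m² → Δh = 0.0127 m = 12.7 mm.

≈ 12.7 mm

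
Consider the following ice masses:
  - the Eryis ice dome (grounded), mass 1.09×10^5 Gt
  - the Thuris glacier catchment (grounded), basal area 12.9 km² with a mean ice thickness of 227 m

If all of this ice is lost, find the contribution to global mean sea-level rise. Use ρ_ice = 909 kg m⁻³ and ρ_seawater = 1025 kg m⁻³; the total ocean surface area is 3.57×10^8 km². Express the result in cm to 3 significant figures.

Eryis: 1.09×10^5 Gt = 1.090×10^17 kg; dividing by ρ_w = 1025 kg m⁻³ gives 1.063×10^14 m³ of water.
Thuris: ice volume = 12.9 km² × 227 m = 2.928 km³; 2.928 × (909/1025) = 2.597 km³ of water.
Total added water ≈ 1.063×10^14 m³ over 3.57×10^14 m² → Δh = 0.298 m = 29.8 cm.

≈ 29.8 cm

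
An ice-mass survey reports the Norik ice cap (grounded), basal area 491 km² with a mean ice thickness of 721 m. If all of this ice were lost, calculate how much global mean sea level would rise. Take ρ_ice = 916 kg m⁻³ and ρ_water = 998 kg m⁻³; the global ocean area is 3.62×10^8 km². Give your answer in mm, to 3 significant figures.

Norik: ice volume = 491 km² × 721 m = 354.0 km³; 354.0 × (916/998) = 324.9 km³ of water.
Spread over 3.62×10^14 m² of ocean, Δh = 3.249×10^11 / 3.62×10^14 = 8.98×10^-4 m = 0.898 mm.

≈ 0.898 mm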